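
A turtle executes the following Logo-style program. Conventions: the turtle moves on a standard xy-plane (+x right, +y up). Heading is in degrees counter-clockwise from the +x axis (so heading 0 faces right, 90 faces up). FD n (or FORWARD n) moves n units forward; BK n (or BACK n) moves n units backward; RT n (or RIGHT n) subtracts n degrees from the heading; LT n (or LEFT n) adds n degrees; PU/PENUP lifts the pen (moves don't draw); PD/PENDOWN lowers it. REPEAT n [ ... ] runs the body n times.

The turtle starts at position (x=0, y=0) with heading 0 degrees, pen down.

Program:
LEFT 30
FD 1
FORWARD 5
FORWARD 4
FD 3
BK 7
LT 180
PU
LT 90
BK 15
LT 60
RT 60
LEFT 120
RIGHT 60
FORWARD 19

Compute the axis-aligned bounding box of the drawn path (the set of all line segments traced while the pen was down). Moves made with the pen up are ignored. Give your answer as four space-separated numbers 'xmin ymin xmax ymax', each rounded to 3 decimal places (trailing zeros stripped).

Executing turtle program step by step:
Start: pos=(0,0), heading=0, pen down
LT 30: heading 0 -> 30
FD 1: (0,0) -> (0.866,0.5) [heading=30, draw]
FD 5: (0.866,0.5) -> (5.196,3) [heading=30, draw]
FD 4: (5.196,3) -> (8.66,5) [heading=30, draw]
FD 3: (8.66,5) -> (11.258,6.5) [heading=30, draw]
BK 7: (11.258,6.5) -> (5.196,3) [heading=30, draw]
LT 180: heading 30 -> 210
PU: pen up
LT 90: heading 210 -> 300
BK 15: (5.196,3) -> (-2.304,15.99) [heading=300, move]
LT 60: heading 300 -> 0
RT 60: heading 0 -> 300
LT 120: heading 300 -> 60
RT 60: heading 60 -> 0
FD 19: (-2.304,15.99) -> (16.696,15.99) [heading=0, move]
Final: pos=(16.696,15.99), heading=0, 5 segment(s) drawn

Segment endpoints: x in {0, 0.866, 5.196, 8.66, 11.258}, y in {0, 0.5, 3, 5, 6.5}
xmin=0, ymin=0, xmax=11.258, ymax=6.5

Answer: 0 0 11.258 6.5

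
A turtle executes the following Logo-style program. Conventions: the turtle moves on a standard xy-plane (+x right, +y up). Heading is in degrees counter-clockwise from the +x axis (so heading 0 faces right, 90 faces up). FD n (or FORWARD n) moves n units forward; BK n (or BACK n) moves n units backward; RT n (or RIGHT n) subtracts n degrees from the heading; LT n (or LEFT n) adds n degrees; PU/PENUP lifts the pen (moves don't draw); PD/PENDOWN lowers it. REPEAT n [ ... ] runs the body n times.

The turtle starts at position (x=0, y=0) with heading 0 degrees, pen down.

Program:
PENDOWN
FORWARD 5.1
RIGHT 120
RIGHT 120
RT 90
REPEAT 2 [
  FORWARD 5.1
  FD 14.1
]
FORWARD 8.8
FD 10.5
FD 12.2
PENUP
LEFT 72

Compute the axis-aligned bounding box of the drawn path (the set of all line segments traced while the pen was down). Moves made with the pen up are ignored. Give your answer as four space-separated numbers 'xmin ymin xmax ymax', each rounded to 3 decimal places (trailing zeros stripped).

Answer: 0 0 65.635 34.95

Derivation:
Executing turtle program step by step:
Start: pos=(0,0), heading=0, pen down
PD: pen down
FD 5.1: (0,0) -> (5.1,0) [heading=0, draw]
RT 120: heading 0 -> 240
RT 120: heading 240 -> 120
RT 90: heading 120 -> 30
REPEAT 2 [
  -- iteration 1/2 --
  FD 5.1: (5.1,0) -> (9.517,2.55) [heading=30, draw]
  FD 14.1: (9.517,2.55) -> (21.728,9.6) [heading=30, draw]
  -- iteration 2/2 --
  FD 5.1: (21.728,9.6) -> (26.144,12.15) [heading=30, draw]
  FD 14.1: (26.144,12.15) -> (38.355,19.2) [heading=30, draw]
]
FD 8.8: (38.355,19.2) -> (45.976,23.6) [heading=30, draw]
FD 10.5: (45.976,23.6) -> (55.07,28.85) [heading=30, draw]
FD 12.2: (55.07,28.85) -> (65.635,34.95) [heading=30, draw]
PU: pen up
LT 72: heading 30 -> 102
Final: pos=(65.635,34.95), heading=102, 8 segment(s) drawn

Segment endpoints: x in {0, 5.1, 9.517, 21.728, 26.144, 38.355, 45.976, 55.07, 65.635}, y in {0, 2.55, 9.6, 12.15, 19.2, 23.6, 28.85, 34.95}
xmin=0, ymin=0, xmax=65.635, ymax=34.95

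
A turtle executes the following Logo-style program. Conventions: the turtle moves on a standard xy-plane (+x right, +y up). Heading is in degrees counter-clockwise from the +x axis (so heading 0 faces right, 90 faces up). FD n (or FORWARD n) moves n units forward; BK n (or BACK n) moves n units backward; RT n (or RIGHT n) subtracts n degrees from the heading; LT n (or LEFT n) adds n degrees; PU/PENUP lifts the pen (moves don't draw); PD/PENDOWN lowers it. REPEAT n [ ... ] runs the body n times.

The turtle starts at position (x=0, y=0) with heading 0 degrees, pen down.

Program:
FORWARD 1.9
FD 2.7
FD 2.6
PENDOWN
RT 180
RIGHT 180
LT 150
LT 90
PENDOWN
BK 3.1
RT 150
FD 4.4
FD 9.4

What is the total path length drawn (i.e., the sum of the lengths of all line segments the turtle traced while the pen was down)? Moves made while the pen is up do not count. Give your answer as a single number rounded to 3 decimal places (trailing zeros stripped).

Answer: 24.1

Derivation:
Executing turtle program step by step:
Start: pos=(0,0), heading=0, pen down
FD 1.9: (0,0) -> (1.9,0) [heading=0, draw]
FD 2.7: (1.9,0) -> (4.6,0) [heading=0, draw]
FD 2.6: (4.6,0) -> (7.2,0) [heading=0, draw]
PD: pen down
RT 180: heading 0 -> 180
RT 180: heading 180 -> 0
LT 150: heading 0 -> 150
LT 90: heading 150 -> 240
PD: pen down
BK 3.1: (7.2,0) -> (8.75,2.685) [heading=240, draw]
RT 150: heading 240 -> 90
FD 4.4: (8.75,2.685) -> (8.75,7.085) [heading=90, draw]
FD 9.4: (8.75,7.085) -> (8.75,16.485) [heading=90, draw]
Final: pos=(8.75,16.485), heading=90, 6 segment(s) drawn

Segment lengths:
  seg 1: (0,0) -> (1.9,0), length = 1.9
  seg 2: (1.9,0) -> (4.6,0), length = 2.7
  seg 3: (4.6,0) -> (7.2,0), length = 2.6
  seg 4: (7.2,0) -> (8.75,2.685), length = 3.1
  seg 5: (8.75,2.685) -> (8.75,7.085), length = 4.4
  seg 6: (8.75,7.085) -> (8.75,16.485), length = 9.4
Total = 24.1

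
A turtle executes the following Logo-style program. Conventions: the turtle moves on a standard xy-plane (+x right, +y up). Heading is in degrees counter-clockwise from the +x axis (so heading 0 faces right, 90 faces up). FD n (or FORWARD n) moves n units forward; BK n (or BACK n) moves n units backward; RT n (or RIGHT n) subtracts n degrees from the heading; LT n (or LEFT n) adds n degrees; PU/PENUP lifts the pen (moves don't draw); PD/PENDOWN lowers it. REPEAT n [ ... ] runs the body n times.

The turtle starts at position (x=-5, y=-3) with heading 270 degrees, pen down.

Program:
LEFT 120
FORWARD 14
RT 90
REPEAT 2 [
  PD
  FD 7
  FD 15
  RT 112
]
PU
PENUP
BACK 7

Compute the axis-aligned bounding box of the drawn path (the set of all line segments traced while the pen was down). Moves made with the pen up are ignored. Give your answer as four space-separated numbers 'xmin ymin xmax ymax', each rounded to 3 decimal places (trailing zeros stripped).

Answer: -5 -18.114 18.124 4

Derivation:
Executing turtle program step by step:
Start: pos=(-5,-3), heading=270, pen down
LT 120: heading 270 -> 30
FD 14: (-5,-3) -> (7.124,4) [heading=30, draw]
RT 90: heading 30 -> 300
REPEAT 2 [
  -- iteration 1/2 --
  PD: pen down
  FD 7: (7.124,4) -> (10.624,-2.062) [heading=300, draw]
  FD 15: (10.624,-2.062) -> (18.124,-15.053) [heading=300, draw]
  RT 112: heading 300 -> 188
  -- iteration 2/2 --
  PD: pen down
  FD 7: (18.124,-15.053) -> (11.192,-16.027) [heading=188, draw]
  FD 15: (11.192,-16.027) -> (-3.662,-18.114) [heading=188, draw]
  RT 112: heading 188 -> 76
]
PU: pen up
PU: pen up
BK 7: (-3.662,-18.114) -> (-5.355,-24.906) [heading=76, move]
Final: pos=(-5.355,-24.906), heading=76, 5 segment(s) drawn

Segment endpoints: x in {-5, -3.662, 7.124, 10.624, 11.192, 18.124}, y in {-18.114, -16.027, -15.053, -3, -2.062, 4}
xmin=-5, ymin=-18.114, xmax=18.124, ymax=4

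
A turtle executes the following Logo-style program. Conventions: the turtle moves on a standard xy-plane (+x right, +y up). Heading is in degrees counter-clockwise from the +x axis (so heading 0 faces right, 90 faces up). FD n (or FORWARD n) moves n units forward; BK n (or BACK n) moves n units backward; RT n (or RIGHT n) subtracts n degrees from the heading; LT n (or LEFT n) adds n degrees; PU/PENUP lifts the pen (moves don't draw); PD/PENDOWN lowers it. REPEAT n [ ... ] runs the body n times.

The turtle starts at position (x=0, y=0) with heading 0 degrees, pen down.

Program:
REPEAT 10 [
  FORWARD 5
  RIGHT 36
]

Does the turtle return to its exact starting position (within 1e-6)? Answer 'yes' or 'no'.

Answer: yes

Derivation:
Executing turtle program step by step:
Start: pos=(0,0), heading=0, pen down
REPEAT 10 [
  -- iteration 1/10 --
  FD 5: (0,0) -> (5,0) [heading=0, draw]
  RT 36: heading 0 -> 324
  -- iteration 2/10 --
  FD 5: (5,0) -> (9.045,-2.939) [heading=324, draw]
  RT 36: heading 324 -> 288
  -- iteration 3/10 --
  FD 5: (9.045,-2.939) -> (10.59,-7.694) [heading=288, draw]
  RT 36: heading 288 -> 252
  -- iteration 4/10 --
  FD 5: (10.59,-7.694) -> (9.045,-12.449) [heading=252, draw]
  RT 36: heading 252 -> 216
  -- iteration 5/10 --
  FD 5: (9.045,-12.449) -> (5,-15.388) [heading=216, draw]
  RT 36: heading 216 -> 180
  -- iteration 6/10 --
  FD 5: (5,-15.388) -> (0,-15.388) [heading=180, draw]
  RT 36: heading 180 -> 144
  -- iteration 7/10 --
  FD 5: (0,-15.388) -> (-4.045,-12.449) [heading=144, draw]
  RT 36: heading 144 -> 108
  -- iteration 8/10 --
  FD 5: (-4.045,-12.449) -> (-5.59,-7.694) [heading=108, draw]
  RT 36: heading 108 -> 72
  -- iteration 9/10 --
  FD 5: (-5.59,-7.694) -> (-4.045,-2.939) [heading=72, draw]
  RT 36: heading 72 -> 36
  -- iteration 10/10 --
  FD 5: (-4.045,-2.939) -> (0,0) [heading=36, draw]
  RT 36: heading 36 -> 0
]
Final: pos=(0,0), heading=0, 10 segment(s) drawn

Start position: (0, 0)
Final position: (0, 0)
Distance = 0; < 1e-6 -> CLOSED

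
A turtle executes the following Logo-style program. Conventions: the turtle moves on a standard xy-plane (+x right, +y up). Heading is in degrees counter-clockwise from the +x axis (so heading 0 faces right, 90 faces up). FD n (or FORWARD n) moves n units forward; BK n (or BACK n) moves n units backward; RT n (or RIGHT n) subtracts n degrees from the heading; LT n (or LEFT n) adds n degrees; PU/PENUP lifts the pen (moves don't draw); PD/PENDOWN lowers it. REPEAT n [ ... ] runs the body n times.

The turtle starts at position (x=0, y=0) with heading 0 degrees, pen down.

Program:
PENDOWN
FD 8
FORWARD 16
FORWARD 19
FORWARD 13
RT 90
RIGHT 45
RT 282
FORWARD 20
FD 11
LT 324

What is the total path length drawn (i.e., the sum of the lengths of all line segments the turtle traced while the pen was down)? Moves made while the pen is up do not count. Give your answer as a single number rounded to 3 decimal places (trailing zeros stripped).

Answer: 87

Derivation:
Executing turtle program step by step:
Start: pos=(0,0), heading=0, pen down
PD: pen down
FD 8: (0,0) -> (8,0) [heading=0, draw]
FD 16: (8,0) -> (24,0) [heading=0, draw]
FD 19: (24,0) -> (43,0) [heading=0, draw]
FD 13: (43,0) -> (56,0) [heading=0, draw]
RT 90: heading 0 -> 270
RT 45: heading 270 -> 225
RT 282: heading 225 -> 303
FD 20: (56,0) -> (66.893,-16.773) [heading=303, draw]
FD 11: (66.893,-16.773) -> (72.884,-25.999) [heading=303, draw]
LT 324: heading 303 -> 267
Final: pos=(72.884,-25.999), heading=267, 6 segment(s) drawn

Segment lengths:
  seg 1: (0,0) -> (8,0), length = 8
  seg 2: (8,0) -> (24,0), length = 16
  seg 3: (24,0) -> (43,0), length = 19
  seg 4: (43,0) -> (56,0), length = 13
  seg 5: (56,0) -> (66.893,-16.773), length = 20
  seg 6: (66.893,-16.773) -> (72.884,-25.999), length = 11
Total = 87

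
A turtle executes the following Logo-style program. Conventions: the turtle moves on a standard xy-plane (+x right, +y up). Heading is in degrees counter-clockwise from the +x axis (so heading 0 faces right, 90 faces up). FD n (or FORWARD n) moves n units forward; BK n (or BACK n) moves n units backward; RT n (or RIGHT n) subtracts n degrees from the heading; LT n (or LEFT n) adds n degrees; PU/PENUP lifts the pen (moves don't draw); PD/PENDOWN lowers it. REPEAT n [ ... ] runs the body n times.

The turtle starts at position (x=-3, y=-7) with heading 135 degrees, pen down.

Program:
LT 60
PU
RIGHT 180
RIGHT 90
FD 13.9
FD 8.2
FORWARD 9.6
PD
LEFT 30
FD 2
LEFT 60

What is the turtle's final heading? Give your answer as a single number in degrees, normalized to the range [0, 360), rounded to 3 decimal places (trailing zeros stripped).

Answer: 15

Derivation:
Executing turtle program step by step:
Start: pos=(-3,-7), heading=135, pen down
LT 60: heading 135 -> 195
PU: pen up
RT 180: heading 195 -> 15
RT 90: heading 15 -> 285
FD 13.9: (-3,-7) -> (0.598,-20.426) [heading=285, move]
FD 8.2: (0.598,-20.426) -> (2.72,-28.347) [heading=285, move]
FD 9.6: (2.72,-28.347) -> (5.205,-37.62) [heading=285, move]
PD: pen down
LT 30: heading 285 -> 315
FD 2: (5.205,-37.62) -> (6.619,-39.034) [heading=315, draw]
LT 60: heading 315 -> 15
Final: pos=(6.619,-39.034), heading=15, 1 segment(s) drawn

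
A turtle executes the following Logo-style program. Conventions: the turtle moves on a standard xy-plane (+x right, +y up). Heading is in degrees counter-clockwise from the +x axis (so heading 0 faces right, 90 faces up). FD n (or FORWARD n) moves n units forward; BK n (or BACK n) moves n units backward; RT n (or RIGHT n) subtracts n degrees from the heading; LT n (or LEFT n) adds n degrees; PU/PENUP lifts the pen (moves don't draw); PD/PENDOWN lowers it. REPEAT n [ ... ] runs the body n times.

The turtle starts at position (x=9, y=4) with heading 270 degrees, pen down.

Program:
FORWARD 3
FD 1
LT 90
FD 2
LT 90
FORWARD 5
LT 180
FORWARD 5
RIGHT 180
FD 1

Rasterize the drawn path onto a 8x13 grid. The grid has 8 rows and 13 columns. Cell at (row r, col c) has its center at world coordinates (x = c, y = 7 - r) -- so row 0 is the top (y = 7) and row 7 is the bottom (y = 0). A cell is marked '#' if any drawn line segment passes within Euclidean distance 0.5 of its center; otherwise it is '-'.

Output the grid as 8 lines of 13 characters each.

Segment 0: (9,4) -> (9,1)
Segment 1: (9,1) -> (9,0)
Segment 2: (9,0) -> (11,-0)
Segment 3: (11,-0) -> (11,5)
Segment 4: (11,5) -> (11,-0)
Segment 5: (11,-0) -> (11,1)

Answer: -------------
-------------
-----------#-
---------#-#-
---------#-#-
---------#-#-
---------#-#-
---------###-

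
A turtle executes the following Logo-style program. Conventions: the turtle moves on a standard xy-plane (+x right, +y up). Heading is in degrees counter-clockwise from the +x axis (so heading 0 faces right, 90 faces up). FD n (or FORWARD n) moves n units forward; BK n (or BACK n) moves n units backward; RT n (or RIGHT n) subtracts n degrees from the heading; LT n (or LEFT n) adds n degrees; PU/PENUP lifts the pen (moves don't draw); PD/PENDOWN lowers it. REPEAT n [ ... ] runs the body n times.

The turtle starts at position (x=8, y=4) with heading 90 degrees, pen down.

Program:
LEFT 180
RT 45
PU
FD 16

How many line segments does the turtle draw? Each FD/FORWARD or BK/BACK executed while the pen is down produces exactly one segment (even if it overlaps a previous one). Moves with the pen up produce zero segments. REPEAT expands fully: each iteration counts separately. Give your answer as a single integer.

Executing turtle program step by step:
Start: pos=(8,4), heading=90, pen down
LT 180: heading 90 -> 270
RT 45: heading 270 -> 225
PU: pen up
FD 16: (8,4) -> (-3.314,-7.314) [heading=225, move]
Final: pos=(-3.314,-7.314), heading=225, 0 segment(s) drawn
Segments drawn: 0

Answer: 0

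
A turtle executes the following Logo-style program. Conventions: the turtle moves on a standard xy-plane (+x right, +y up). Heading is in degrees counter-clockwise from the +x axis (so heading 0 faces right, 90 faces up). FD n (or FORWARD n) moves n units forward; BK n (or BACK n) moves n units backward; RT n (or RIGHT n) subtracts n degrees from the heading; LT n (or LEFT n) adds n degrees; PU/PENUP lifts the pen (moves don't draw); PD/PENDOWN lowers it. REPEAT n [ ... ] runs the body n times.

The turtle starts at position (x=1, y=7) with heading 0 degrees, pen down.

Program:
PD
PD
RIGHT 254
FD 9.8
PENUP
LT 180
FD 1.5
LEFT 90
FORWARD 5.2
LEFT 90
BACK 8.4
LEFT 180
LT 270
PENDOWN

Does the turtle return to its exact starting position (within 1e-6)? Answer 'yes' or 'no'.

Executing turtle program step by step:
Start: pos=(1,7), heading=0, pen down
PD: pen down
PD: pen down
RT 254: heading 0 -> 106
FD 9.8: (1,7) -> (-1.701,16.42) [heading=106, draw]
PU: pen up
LT 180: heading 106 -> 286
FD 1.5: (-1.701,16.42) -> (-1.288,14.978) [heading=286, move]
LT 90: heading 286 -> 16
FD 5.2: (-1.288,14.978) -> (3.711,16.412) [heading=16, move]
LT 90: heading 16 -> 106
BK 8.4: (3.711,16.412) -> (6.026,8.337) [heading=106, move]
LT 180: heading 106 -> 286
LT 270: heading 286 -> 196
PD: pen down
Final: pos=(6.026,8.337), heading=196, 1 segment(s) drawn

Start position: (1, 7)
Final position: (6.026, 8.337)
Distance = 5.201; >= 1e-6 -> NOT closed

Answer: no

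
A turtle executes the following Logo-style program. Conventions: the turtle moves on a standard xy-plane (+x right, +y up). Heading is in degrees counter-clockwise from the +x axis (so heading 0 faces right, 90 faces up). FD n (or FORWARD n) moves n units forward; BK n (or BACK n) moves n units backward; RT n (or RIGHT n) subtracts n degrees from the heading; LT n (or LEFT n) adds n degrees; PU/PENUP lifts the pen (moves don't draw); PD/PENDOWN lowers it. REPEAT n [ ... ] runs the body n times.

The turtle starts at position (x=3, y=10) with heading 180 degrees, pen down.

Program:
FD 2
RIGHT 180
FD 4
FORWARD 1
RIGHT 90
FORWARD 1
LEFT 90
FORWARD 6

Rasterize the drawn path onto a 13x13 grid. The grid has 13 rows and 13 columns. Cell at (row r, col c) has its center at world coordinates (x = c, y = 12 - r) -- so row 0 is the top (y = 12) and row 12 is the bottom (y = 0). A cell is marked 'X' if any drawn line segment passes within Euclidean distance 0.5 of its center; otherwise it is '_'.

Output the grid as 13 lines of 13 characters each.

Answer: _____________
_____________
_XXXXXX______
______XXXXXXX
_____________
_____________
_____________
_____________
_____________
_____________
_____________
_____________
_____________

Derivation:
Segment 0: (3,10) -> (1,10)
Segment 1: (1,10) -> (5,10)
Segment 2: (5,10) -> (6,10)
Segment 3: (6,10) -> (6,9)
Segment 4: (6,9) -> (12,9)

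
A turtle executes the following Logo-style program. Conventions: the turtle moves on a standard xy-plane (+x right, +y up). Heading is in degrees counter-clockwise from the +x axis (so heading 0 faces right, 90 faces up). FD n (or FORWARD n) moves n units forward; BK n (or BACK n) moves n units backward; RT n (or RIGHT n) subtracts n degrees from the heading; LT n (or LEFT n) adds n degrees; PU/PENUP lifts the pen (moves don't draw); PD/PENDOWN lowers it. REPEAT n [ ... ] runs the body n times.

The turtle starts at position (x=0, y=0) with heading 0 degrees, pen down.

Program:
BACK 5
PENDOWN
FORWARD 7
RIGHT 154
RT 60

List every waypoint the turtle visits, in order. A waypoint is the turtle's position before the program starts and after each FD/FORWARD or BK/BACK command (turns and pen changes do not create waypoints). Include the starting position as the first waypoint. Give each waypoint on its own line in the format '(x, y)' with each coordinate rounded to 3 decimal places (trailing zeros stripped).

Executing turtle program step by step:
Start: pos=(0,0), heading=0, pen down
BK 5: (0,0) -> (-5,0) [heading=0, draw]
PD: pen down
FD 7: (-5,0) -> (2,0) [heading=0, draw]
RT 154: heading 0 -> 206
RT 60: heading 206 -> 146
Final: pos=(2,0), heading=146, 2 segment(s) drawn
Waypoints (3 total):
(0, 0)
(-5, 0)
(2, 0)

Answer: (0, 0)
(-5, 0)
(2, 0)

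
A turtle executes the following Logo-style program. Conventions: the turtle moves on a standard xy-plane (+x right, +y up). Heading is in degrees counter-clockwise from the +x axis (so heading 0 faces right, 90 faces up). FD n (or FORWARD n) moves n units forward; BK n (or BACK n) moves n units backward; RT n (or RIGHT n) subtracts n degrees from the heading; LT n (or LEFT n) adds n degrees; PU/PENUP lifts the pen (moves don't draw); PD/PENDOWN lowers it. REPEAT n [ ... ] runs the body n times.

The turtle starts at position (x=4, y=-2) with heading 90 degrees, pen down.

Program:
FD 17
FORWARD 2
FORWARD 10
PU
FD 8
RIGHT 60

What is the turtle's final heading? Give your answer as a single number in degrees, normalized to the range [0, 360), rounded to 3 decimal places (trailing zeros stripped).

Answer: 30

Derivation:
Executing turtle program step by step:
Start: pos=(4,-2), heading=90, pen down
FD 17: (4,-2) -> (4,15) [heading=90, draw]
FD 2: (4,15) -> (4,17) [heading=90, draw]
FD 10: (4,17) -> (4,27) [heading=90, draw]
PU: pen up
FD 8: (4,27) -> (4,35) [heading=90, move]
RT 60: heading 90 -> 30
Final: pos=(4,35), heading=30, 3 segment(s) drawn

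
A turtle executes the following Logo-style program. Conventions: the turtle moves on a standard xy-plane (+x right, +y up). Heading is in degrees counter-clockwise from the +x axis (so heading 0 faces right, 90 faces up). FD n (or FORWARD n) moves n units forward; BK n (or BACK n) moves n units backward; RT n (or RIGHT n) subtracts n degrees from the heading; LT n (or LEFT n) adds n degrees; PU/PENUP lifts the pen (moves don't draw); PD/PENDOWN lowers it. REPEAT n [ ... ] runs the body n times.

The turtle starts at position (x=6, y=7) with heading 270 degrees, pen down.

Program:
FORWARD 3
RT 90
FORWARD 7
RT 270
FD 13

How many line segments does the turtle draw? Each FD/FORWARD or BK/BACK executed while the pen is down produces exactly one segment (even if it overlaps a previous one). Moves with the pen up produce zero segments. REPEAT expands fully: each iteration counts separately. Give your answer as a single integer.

Answer: 3

Derivation:
Executing turtle program step by step:
Start: pos=(6,7), heading=270, pen down
FD 3: (6,7) -> (6,4) [heading=270, draw]
RT 90: heading 270 -> 180
FD 7: (6,4) -> (-1,4) [heading=180, draw]
RT 270: heading 180 -> 270
FD 13: (-1,4) -> (-1,-9) [heading=270, draw]
Final: pos=(-1,-9), heading=270, 3 segment(s) drawn
Segments drawn: 3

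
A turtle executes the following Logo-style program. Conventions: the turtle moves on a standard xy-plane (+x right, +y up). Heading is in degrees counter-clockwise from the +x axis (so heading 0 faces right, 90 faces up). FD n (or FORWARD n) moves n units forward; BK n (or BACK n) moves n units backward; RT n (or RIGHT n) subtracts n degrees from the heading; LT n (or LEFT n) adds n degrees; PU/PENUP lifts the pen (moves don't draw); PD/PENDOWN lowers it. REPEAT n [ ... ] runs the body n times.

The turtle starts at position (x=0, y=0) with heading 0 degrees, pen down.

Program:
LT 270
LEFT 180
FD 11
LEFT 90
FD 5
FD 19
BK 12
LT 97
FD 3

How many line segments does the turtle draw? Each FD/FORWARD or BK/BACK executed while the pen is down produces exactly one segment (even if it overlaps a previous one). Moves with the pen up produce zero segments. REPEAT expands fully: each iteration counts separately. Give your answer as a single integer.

Answer: 5

Derivation:
Executing turtle program step by step:
Start: pos=(0,0), heading=0, pen down
LT 270: heading 0 -> 270
LT 180: heading 270 -> 90
FD 11: (0,0) -> (0,11) [heading=90, draw]
LT 90: heading 90 -> 180
FD 5: (0,11) -> (-5,11) [heading=180, draw]
FD 19: (-5,11) -> (-24,11) [heading=180, draw]
BK 12: (-24,11) -> (-12,11) [heading=180, draw]
LT 97: heading 180 -> 277
FD 3: (-12,11) -> (-11.634,8.022) [heading=277, draw]
Final: pos=(-11.634,8.022), heading=277, 5 segment(s) drawn
Segments drawn: 5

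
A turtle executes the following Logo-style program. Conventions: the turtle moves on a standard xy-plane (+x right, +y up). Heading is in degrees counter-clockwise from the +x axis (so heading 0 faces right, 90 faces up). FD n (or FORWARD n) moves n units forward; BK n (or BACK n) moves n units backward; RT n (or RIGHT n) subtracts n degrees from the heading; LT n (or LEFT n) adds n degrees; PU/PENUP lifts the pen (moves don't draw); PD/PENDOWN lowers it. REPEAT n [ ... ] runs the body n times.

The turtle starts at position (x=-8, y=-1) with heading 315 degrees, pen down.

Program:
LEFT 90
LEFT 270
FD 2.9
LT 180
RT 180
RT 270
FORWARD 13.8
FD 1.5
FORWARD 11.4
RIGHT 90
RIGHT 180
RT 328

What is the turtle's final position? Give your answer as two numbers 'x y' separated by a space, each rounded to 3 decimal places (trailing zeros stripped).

Answer: 12.93 15.829

Derivation:
Executing turtle program step by step:
Start: pos=(-8,-1), heading=315, pen down
LT 90: heading 315 -> 45
LT 270: heading 45 -> 315
FD 2.9: (-8,-1) -> (-5.949,-3.051) [heading=315, draw]
LT 180: heading 315 -> 135
RT 180: heading 135 -> 315
RT 270: heading 315 -> 45
FD 13.8: (-5.949,-3.051) -> (3.809,6.707) [heading=45, draw]
FD 1.5: (3.809,6.707) -> (4.869,7.768) [heading=45, draw]
FD 11.4: (4.869,7.768) -> (12.93,15.829) [heading=45, draw]
RT 90: heading 45 -> 315
RT 180: heading 315 -> 135
RT 328: heading 135 -> 167
Final: pos=(12.93,15.829), heading=167, 4 segment(s) drawn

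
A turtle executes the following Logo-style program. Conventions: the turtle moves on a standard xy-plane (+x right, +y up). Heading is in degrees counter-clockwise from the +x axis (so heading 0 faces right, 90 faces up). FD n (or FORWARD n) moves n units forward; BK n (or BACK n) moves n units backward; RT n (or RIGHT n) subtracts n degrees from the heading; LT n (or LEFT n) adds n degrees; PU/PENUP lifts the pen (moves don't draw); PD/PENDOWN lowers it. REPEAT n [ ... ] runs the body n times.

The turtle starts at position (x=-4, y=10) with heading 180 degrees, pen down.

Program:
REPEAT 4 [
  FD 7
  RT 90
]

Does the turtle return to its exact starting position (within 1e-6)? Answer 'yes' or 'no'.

Executing turtle program step by step:
Start: pos=(-4,10), heading=180, pen down
REPEAT 4 [
  -- iteration 1/4 --
  FD 7: (-4,10) -> (-11,10) [heading=180, draw]
  RT 90: heading 180 -> 90
  -- iteration 2/4 --
  FD 7: (-11,10) -> (-11,17) [heading=90, draw]
  RT 90: heading 90 -> 0
  -- iteration 3/4 --
  FD 7: (-11,17) -> (-4,17) [heading=0, draw]
  RT 90: heading 0 -> 270
  -- iteration 4/4 --
  FD 7: (-4,17) -> (-4,10) [heading=270, draw]
  RT 90: heading 270 -> 180
]
Final: pos=(-4,10), heading=180, 4 segment(s) drawn

Start position: (-4, 10)
Final position: (-4, 10)
Distance = 0; < 1e-6 -> CLOSED

Answer: yes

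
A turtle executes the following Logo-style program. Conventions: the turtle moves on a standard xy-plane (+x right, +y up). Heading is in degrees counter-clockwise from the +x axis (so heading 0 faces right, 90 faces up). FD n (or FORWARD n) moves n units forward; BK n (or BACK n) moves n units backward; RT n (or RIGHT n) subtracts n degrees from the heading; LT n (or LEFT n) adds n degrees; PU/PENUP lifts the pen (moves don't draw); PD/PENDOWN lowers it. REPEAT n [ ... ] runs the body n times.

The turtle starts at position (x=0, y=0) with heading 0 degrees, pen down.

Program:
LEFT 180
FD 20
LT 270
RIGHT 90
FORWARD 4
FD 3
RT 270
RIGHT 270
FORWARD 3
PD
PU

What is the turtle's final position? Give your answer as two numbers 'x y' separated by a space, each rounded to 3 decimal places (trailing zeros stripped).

Answer: -16 0

Derivation:
Executing turtle program step by step:
Start: pos=(0,0), heading=0, pen down
LT 180: heading 0 -> 180
FD 20: (0,0) -> (-20,0) [heading=180, draw]
LT 270: heading 180 -> 90
RT 90: heading 90 -> 0
FD 4: (-20,0) -> (-16,0) [heading=0, draw]
FD 3: (-16,0) -> (-13,0) [heading=0, draw]
RT 270: heading 0 -> 90
RT 270: heading 90 -> 180
FD 3: (-13,0) -> (-16,0) [heading=180, draw]
PD: pen down
PU: pen up
Final: pos=(-16,0), heading=180, 4 segment(s) drawn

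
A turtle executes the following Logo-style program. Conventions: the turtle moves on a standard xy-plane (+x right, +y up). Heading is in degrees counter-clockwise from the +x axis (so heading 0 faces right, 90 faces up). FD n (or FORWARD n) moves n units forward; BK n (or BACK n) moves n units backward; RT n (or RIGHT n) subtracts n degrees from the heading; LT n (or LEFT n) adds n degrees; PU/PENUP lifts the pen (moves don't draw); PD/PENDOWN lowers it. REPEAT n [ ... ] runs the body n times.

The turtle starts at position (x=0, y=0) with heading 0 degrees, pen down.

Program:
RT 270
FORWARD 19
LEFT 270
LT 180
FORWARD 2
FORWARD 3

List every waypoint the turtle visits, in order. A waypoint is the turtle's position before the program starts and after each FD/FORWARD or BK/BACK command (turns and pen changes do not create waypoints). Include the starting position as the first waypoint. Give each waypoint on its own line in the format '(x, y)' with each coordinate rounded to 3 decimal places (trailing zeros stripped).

Answer: (0, 0)
(0, 19)
(-2, 19)
(-5, 19)

Derivation:
Executing turtle program step by step:
Start: pos=(0,0), heading=0, pen down
RT 270: heading 0 -> 90
FD 19: (0,0) -> (0,19) [heading=90, draw]
LT 270: heading 90 -> 0
LT 180: heading 0 -> 180
FD 2: (0,19) -> (-2,19) [heading=180, draw]
FD 3: (-2,19) -> (-5,19) [heading=180, draw]
Final: pos=(-5,19), heading=180, 3 segment(s) drawn
Waypoints (4 total):
(0, 0)
(0, 19)
(-2, 19)
(-5, 19)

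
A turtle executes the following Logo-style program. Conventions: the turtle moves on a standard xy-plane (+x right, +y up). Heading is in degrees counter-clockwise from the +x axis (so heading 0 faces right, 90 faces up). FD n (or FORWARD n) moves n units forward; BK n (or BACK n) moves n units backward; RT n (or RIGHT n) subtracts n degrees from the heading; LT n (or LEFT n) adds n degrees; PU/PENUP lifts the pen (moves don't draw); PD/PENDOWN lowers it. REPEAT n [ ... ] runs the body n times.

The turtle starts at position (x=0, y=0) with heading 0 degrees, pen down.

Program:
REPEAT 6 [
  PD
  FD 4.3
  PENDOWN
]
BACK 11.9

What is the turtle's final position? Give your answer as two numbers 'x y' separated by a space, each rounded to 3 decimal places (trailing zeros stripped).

Executing turtle program step by step:
Start: pos=(0,0), heading=0, pen down
REPEAT 6 [
  -- iteration 1/6 --
  PD: pen down
  FD 4.3: (0,0) -> (4.3,0) [heading=0, draw]
  PD: pen down
  -- iteration 2/6 --
  PD: pen down
  FD 4.3: (4.3,0) -> (8.6,0) [heading=0, draw]
  PD: pen down
  -- iteration 3/6 --
  PD: pen down
  FD 4.3: (8.6,0) -> (12.9,0) [heading=0, draw]
  PD: pen down
  -- iteration 4/6 --
  PD: pen down
  FD 4.3: (12.9,0) -> (17.2,0) [heading=0, draw]
  PD: pen down
  -- iteration 5/6 --
  PD: pen down
  FD 4.3: (17.2,0) -> (21.5,0) [heading=0, draw]
  PD: pen down
  -- iteration 6/6 --
  PD: pen down
  FD 4.3: (21.5,0) -> (25.8,0) [heading=0, draw]
  PD: pen down
]
BK 11.9: (25.8,0) -> (13.9,0) [heading=0, draw]
Final: pos=(13.9,0), heading=0, 7 segment(s) drawn

Answer: 13.9 0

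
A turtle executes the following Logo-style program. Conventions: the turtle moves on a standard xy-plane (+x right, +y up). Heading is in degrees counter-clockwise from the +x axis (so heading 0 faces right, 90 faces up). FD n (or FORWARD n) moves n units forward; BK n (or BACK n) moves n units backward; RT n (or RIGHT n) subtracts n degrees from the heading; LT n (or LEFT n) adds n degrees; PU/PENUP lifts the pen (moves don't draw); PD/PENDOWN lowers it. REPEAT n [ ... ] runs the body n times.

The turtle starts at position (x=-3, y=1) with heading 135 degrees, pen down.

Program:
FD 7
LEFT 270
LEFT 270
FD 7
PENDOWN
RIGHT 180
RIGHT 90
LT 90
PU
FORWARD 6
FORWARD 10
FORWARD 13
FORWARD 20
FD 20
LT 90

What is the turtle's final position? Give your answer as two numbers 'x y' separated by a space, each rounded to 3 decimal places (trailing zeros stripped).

Executing turtle program step by step:
Start: pos=(-3,1), heading=135, pen down
FD 7: (-3,1) -> (-7.95,5.95) [heading=135, draw]
LT 270: heading 135 -> 45
LT 270: heading 45 -> 315
FD 7: (-7.95,5.95) -> (-3,1) [heading=315, draw]
PD: pen down
RT 180: heading 315 -> 135
RT 90: heading 135 -> 45
LT 90: heading 45 -> 135
PU: pen up
FD 6: (-3,1) -> (-7.243,5.243) [heading=135, move]
FD 10: (-7.243,5.243) -> (-14.314,12.314) [heading=135, move]
FD 13: (-14.314,12.314) -> (-23.506,21.506) [heading=135, move]
FD 20: (-23.506,21.506) -> (-37.648,35.648) [heading=135, move]
FD 20: (-37.648,35.648) -> (-51.79,49.79) [heading=135, move]
LT 90: heading 135 -> 225
Final: pos=(-51.79,49.79), heading=225, 2 segment(s) drawn

Answer: -51.79 49.79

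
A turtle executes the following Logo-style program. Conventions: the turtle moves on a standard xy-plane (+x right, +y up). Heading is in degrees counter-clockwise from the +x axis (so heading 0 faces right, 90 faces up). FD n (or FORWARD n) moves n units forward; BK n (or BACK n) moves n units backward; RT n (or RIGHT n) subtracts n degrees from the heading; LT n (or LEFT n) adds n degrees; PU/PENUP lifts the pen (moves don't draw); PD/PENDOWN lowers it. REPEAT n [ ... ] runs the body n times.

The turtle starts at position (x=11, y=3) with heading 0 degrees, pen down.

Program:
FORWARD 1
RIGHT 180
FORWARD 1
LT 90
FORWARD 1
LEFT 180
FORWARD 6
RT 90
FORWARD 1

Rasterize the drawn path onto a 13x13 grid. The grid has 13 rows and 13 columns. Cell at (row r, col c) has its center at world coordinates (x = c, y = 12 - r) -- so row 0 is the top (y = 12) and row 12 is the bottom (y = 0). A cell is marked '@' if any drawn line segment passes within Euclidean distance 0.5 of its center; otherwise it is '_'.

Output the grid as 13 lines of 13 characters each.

Segment 0: (11,3) -> (12,3)
Segment 1: (12,3) -> (11,3)
Segment 2: (11,3) -> (11,2)
Segment 3: (11,2) -> (11,8)
Segment 4: (11,8) -> (12,8)

Answer: _____________
_____________
_____________
_____________
___________@@
___________@_
___________@_
___________@_
___________@_
___________@@
___________@_
_____________
_____________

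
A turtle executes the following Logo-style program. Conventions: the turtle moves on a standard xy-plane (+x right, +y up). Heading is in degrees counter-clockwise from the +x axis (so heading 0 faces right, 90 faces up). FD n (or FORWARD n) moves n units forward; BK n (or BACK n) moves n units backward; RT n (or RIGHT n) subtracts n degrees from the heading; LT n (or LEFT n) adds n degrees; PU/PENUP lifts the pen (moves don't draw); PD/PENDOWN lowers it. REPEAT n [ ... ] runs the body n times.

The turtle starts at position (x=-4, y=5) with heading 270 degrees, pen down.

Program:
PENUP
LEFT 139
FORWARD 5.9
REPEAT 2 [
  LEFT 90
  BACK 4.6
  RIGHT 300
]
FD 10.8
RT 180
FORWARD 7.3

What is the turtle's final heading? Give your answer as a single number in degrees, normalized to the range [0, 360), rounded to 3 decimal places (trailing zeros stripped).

Answer: 169

Derivation:
Executing turtle program step by step:
Start: pos=(-4,5), heading=270, pen down
PU: pen up
LT 139: heading 270 -> 49
FD 5.9: (-4,5) -> (-0.129,9.453) [heading=49, move]
REPEAT 2 [
  -- iteration 1/2 --
  LT 90: heading 49 -> 139
  BK 4.6: (-0.129,9.453) -> (3.342,6.435) [heading=139, move]
  RT 300: heading 139 -> 199
  -- iteration 2/2 --
  LT 90: heading 199 -> 289
  BK 4.6: (3.342,6.435) -> (1.845,10.784) [heading=289, move]
  RT 300: heading 289 -> 349
]
FD 10.8: (1.845,10.784) -> (12.446,8.724) [heading=349, move]
RT 180: heading 349 -> 169
FD 7.3: (12.446,8.724) -> (5.28,10.116) [heading=169, move]
Final: pos=(5.28,10.116), heading=169, 0 segment(s) drawn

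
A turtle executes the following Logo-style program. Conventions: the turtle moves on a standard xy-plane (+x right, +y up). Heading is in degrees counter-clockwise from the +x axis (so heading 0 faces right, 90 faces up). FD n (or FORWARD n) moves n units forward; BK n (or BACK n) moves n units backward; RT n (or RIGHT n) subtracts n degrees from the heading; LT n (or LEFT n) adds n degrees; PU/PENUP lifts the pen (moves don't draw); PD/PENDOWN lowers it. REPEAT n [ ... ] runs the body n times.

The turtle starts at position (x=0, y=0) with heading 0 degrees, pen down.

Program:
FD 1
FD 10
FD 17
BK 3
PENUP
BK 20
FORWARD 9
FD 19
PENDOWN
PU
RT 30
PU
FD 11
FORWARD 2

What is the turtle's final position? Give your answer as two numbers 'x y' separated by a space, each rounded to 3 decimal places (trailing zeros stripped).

Executing turtle program step by step:
Start: pos=(0,0), heading=0, pen down
FD 1: (0,0) -> (1,0) [heading=0, draw]
FD 10: (1,0) -> (11,0) [heading=0, draw]
FD 17: (11,0) -> (28,0) [heading=0, draw]
BK 3: (28,0) -> (25,0) [heading=0, draw]
PU: pen up
BK 20: (25,0) -> (5,0) [heading=0, move]
FD 9: (5,0) -> (14,0) [heading=0, move]
FD 19: (14,0) -> (33,0) [heading=0, move]
PD: pen down
PU: pen up
RT 30: heading 0 -> 330
PU: pen up
FD 11: (33,0) -> (42.526,-5.5) [heading=330, move]
FD 2: (42.526,-5.5) -> (44.258,-6.5) [heading=330, move]
Final: pos=(44.258,-6.5), heading=330, 4 segment(s) drawn

Answer: 44.258 -6.5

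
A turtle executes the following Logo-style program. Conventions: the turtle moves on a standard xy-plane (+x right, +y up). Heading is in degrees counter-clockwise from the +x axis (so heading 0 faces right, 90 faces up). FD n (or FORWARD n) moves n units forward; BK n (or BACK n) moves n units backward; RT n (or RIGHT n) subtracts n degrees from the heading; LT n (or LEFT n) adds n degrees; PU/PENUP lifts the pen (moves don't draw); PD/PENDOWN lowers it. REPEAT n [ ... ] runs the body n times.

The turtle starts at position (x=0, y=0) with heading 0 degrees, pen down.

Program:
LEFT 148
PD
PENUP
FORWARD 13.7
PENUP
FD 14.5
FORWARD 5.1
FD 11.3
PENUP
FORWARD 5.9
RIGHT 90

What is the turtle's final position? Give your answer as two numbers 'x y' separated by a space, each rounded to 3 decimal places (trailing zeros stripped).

Answer: -42.826 26.761

Derivation:
Executing turtle program step by step:
Start: pos=(0,0), heading=0, pen down
LT 148: heading 0 -> 148
PD: pen down
PU: pen up
FD 13.7: (0,0) -> (-11.618,7.26) [heading=148, move]
PU: pen up
FD 14.5: (-11.618,7.26) -> (-23.915,14.944) [heading=148, move]
FD 5.1: (-23.915,14.944) -> (-28.24,17.646) [heading=148, move]
FD 11.3: (-28.24,17.646) -> (-37.823,23.634) [heading=148, move]
PU: pen up
FD 5.9: (-37.823,23.634) -> (-42.826,26.761) [heading=148, move]
RT 90: heading 148 -> 58
Final: pos=(-42.826,26.761), heading=58, 0 segment(s) drawn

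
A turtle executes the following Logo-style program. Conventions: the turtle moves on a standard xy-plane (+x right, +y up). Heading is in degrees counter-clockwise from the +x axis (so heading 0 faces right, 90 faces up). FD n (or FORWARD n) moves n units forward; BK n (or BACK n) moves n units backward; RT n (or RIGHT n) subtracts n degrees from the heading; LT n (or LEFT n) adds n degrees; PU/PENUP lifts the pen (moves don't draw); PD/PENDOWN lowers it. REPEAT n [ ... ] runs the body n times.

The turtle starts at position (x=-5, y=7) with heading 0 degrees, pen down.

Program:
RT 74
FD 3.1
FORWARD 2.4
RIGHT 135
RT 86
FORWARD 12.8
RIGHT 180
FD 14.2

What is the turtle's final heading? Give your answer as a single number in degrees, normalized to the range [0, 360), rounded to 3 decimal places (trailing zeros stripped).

Answer: 245

Derivation:
Executing turtle program step by step:
Start: pos=(-5,7), heading=0, pen down
RT 74: heading 0 -> 286
FD 3.1: (-5,7) -> (-4.146,4.02) [heading=286, draw]
FD 2.4: (-4.146,4.02) -> (-3.484,1.713) [heading=286, draw]
RT 135: heading 286 -> 151
RT 86: heading 151 -> 65
FD 12.8: (-3.484,1.713) -> (1.926,13.314) [heading=65, draw]
RT 180: heading 65 -> 245
FD 14.2: (1.926,13.314) -> (-4.076,0.444) [heading=245, draw]
Final: pos=(-4.076,0.444), heading=245, 4 segment(s) drawn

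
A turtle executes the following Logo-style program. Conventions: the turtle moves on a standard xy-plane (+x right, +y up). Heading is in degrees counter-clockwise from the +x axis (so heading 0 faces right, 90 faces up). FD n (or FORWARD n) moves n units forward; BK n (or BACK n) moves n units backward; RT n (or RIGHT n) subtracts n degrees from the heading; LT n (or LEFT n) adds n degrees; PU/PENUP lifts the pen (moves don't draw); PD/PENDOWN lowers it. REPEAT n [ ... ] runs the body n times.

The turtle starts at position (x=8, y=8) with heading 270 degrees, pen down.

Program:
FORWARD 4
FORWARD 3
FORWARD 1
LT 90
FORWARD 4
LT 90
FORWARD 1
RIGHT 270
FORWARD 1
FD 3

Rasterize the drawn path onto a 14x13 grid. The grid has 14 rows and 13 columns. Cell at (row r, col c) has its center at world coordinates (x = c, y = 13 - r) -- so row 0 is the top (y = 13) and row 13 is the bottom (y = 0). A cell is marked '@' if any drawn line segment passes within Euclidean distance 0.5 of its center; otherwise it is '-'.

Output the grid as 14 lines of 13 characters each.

Answer: -------------
-------------
-------------
-------------
-------------
--------@----
--------@----
--------@----
--------@----
--------@----
--------@----
--------@----
--------@@@@@
--------@@@@@

Derivation:
Segment 0: (8,8) -> (8,4)
Segment 1: (8,4) -> (8,1)
Segment 2: (8,1) -> (8,0)
Segment 3: (8,0) -> (12,-0)
Segment 4: (12,-0) -> (12,1)
Segment 5: (12,1) -> (11,1)
Segment 6: (11,1) -> (8,1)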